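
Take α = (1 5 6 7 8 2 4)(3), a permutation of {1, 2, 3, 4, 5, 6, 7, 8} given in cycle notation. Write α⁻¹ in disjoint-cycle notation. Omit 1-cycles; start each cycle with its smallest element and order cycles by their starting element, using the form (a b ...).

(1 4 2 8 7 6 5)

Inverting a permutation written in cycle notation just reverses the order within every cycle.
After reversing and putting each cycle's least element first, α⁻¹ = (1 4 2 8 7 6 5).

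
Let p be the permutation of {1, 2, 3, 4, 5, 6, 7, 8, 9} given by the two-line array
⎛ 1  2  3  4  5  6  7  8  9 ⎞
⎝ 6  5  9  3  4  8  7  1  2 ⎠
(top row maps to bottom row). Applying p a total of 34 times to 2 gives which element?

9

Tracing 2 → 5 → … returns to 2 after 5 steps, so 2 lies in a 5-cycle (2 5 4 3 9).
Since the cycle has length 5, p^34 acts on it the same as p^4 (34 mod 5 = 4).
Advancing 4 steps from 2: 2 → 5 → 4 → 3 → 9.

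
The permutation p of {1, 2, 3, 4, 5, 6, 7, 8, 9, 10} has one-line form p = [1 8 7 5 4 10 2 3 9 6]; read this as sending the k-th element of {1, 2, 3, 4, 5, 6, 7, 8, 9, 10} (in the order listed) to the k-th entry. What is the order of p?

Decomposing into disjoint cycles gives cycle lengths 4, 2, 2, 1, 1.
Since disjoint cycles commute, ord(p) = lcm(4, 2, 2) = 4.

4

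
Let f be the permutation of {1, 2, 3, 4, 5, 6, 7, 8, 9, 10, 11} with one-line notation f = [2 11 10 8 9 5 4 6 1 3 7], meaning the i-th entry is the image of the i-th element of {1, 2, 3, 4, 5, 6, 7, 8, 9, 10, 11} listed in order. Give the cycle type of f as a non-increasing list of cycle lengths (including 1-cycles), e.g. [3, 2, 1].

[9, 2]

The disjoint cycles are (1, 2, 11, 7, 4, 8, 6, 5, 9)(3, 10), with lengths 9, 2 in non-increasing order.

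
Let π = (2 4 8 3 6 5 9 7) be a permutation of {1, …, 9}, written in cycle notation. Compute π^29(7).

6

7 lies in the 8-cycle (2 4 8 3 6 5 9 7).
On an 8-cycle, π^8 is the identity, so π^29 = π^5 there (29 ≡ 5 mod 8).
Stepping 5 places around the cycle: 7 → 2 → 4 → 8 → 3 → 6.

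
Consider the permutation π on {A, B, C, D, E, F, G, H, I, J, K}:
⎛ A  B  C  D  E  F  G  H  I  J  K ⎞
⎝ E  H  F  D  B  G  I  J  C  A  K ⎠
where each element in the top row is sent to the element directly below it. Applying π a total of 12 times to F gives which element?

F

Tracing F → G → … returns to F after 4 steps, so F lies in a 4-cycle (C, F, G, I).
Powers repeat with period 4 on this cycle, and 12 mod 4 = 0, so π^12(F) = π^0(F).
So π^12(F) = F.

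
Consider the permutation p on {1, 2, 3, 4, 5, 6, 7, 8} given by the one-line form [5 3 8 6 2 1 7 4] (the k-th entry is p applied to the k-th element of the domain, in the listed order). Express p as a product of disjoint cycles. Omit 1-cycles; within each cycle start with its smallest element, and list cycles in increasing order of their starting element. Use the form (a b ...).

Start at 1 and follow images: 1 → 5 → 2 → 3 → 8 → 4 → 6 → 1, giving the cycle (1 5 2 3 8 4 6).
Continuing from each remaining unvisited element yields (1 5 2 3 8 4 6).

(1 5 2 3 8 4 6)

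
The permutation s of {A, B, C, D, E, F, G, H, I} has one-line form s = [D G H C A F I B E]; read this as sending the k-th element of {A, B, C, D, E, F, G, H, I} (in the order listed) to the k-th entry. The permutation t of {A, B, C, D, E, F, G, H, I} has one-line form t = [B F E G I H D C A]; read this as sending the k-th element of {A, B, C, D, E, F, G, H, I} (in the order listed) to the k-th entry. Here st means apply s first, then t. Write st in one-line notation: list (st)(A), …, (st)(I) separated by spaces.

(st)(x) = t(s(x)). Computing each image: t(s(A)) = t(D) = G, t(s(B)) = t(G) = D, t(s(C)) = t(H) = C, t(s(D)) = t(C) = E, t(s(E)) = t(A) = B, t(s(F)) = t(F) = H, t(s(G)) = t(I) = A, t(s(H)) = t(B) = F, t(s(I)) = t(E) = I.
Hence st = [G D C E B H A F I].

G D C E B H A F I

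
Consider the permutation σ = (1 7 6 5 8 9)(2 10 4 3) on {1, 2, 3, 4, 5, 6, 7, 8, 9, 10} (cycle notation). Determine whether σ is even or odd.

The cycle lengths are 6, 4.
A cycle is odd iff its length is even; σ has 2 even-length cycles, so sgn(σ) = (−1)^2 and σ is even.

even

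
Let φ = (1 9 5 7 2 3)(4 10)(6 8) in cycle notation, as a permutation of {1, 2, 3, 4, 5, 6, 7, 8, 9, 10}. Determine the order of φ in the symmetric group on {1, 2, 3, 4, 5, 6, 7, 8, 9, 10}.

6

The disjoint cycles have lengths 6, 2, 2.
The order of φ is the least common multiple of its cycle lengths: lcm(6, 2, 2) = 6.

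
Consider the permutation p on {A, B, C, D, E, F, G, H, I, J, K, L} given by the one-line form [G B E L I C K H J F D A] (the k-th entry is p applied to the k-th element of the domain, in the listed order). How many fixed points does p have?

2

The fixed points (elements with p(x) = x) are {B, H}, so there are 2.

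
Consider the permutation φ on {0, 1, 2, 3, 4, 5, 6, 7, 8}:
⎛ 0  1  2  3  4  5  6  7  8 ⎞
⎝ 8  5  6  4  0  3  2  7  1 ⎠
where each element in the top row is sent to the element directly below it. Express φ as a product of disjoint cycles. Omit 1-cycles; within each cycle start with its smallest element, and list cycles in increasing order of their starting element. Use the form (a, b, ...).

From 0: 0 → 8 → 1 → 5 → 3 → 4 → 0, closing the cycle (0, 8, 1, 5, 3, 4).
Repeating from the next unused element and collecting all non-trivial cycles gives (0, 8, 1, 5, 3, 4)(2, 6).

(0, 8, 1, 5, 3, 4)(2, 6)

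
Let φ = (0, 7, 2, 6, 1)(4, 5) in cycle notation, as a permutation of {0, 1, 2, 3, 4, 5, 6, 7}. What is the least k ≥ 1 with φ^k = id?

10

The disjoint cycles have lengths 5, 2, 1.
The order is lcm(5, 2) = 10.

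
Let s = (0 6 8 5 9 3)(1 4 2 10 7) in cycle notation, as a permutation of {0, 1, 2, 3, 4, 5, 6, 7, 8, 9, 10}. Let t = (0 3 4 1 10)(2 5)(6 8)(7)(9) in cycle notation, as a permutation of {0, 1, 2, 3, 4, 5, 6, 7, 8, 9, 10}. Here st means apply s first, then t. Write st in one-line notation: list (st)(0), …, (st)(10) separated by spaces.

Chase each element through s then t: 0 → 6 → 8; 1 → 4 → 1; 2 → 10 → 0; 3 → 0 → 3; 4 → 2 → 5; 5 → 9 → 9; 6 → 8 → 6; 7 → 1 → 10; 8 → 5 → 2; 9 → 3 → 4; 10 → 7 → 7.
So st in one-line form is 8 1 0 3 5 9 6 10 2 4 7.

8 1 0 3 5 9 6 10 2 4 7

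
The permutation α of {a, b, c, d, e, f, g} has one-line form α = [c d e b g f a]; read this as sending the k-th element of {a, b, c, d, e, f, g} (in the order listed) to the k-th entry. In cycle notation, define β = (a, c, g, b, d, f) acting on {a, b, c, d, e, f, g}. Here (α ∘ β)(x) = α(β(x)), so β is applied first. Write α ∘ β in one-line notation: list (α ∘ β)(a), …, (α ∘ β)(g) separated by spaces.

For each element, apply β then α: a → c → e; b → d → b; c → g → a; d → f → f; e → e → g; f → a → c; g → b → d.
Collecting the images, α ∘ β = [e b a f g c d].

e b a f g c d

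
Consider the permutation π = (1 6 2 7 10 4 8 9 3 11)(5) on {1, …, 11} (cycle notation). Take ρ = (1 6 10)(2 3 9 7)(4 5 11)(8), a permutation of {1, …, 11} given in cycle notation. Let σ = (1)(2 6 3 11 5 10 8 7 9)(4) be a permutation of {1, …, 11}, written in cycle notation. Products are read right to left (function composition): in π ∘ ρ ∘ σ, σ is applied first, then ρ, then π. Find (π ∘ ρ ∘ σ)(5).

6

Chase 5: σ(5) = 10; ρ(10) = 1; π(1) = 6. Hence (π ∘ ρ ∘ σ)(5) = 6.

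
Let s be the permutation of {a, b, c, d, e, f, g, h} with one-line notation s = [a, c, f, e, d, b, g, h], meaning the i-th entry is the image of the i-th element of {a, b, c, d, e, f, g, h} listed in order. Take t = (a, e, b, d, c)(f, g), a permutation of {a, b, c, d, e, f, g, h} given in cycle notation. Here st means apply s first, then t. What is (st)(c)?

s(c) = f, then t(f) = g; composing gives (st)(c) = g.

g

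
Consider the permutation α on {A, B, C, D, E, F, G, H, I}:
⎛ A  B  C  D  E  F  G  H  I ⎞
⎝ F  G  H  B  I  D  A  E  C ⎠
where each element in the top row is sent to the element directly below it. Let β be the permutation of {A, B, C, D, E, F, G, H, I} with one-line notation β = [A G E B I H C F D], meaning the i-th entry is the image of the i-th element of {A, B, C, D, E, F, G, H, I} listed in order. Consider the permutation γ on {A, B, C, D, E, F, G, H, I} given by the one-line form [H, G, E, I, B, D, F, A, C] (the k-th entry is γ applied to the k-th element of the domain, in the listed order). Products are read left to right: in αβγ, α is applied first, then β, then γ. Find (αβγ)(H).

(αβγ)(H) = γ(β(α(H))). α(H) = E, then β(E) = I, then γ(I) = C, so the result is C.

C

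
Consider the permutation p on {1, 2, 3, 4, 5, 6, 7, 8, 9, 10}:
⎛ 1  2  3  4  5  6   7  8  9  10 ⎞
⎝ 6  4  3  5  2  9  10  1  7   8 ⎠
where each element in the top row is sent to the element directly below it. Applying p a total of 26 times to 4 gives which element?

2

Tracing 4 → 5 → … returns to 4 after 3 steps, so 4 lies in a 3-cycle (2, 4, 5).
Since the cycle has length 3, p^26 acts on it the same as p^2 (26 mod 3 = 2).
Advancing 2 steps from 4: 4 → 5 → 2.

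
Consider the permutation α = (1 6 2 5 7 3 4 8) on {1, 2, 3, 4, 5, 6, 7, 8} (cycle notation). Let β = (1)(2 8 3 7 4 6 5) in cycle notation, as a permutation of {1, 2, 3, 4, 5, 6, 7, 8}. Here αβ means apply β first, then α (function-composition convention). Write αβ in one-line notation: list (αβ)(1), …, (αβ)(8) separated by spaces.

Chase each element through β then α: 1 → 1 → 6; 2 → 8 → 1; 3 → 7 → 3; 4 → 6 → 2; 5 → 2 → 5; 6 → 5 → 7; 7 → 4 → 8; 8 → 3 → 4.
So αβ in one-line form is 6 1 3 2 5 7 8 4.

6 1 3 2 5 7 8 4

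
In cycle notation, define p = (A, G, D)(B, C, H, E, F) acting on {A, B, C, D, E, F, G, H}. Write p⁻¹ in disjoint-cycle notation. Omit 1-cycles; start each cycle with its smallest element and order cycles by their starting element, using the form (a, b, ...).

(A, D, G)(B, F, E, H, C)

The inverse reverses each cycle.
Reversing each cycle of p and rotating so the smallest element leads gives (A, D, G)(B, F, E, H, C).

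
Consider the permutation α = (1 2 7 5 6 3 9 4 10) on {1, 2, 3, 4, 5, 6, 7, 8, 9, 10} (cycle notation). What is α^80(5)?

7

5 lies in the 9-cycle (1 2 7 5 6 3 9 4 10).
Powers repeat with period 9 on this cycle, and 80 mod 9 = 8, so α^80(5) = α^8(5).
Advancing 8 steps from 5: 5 → 6 → 3 → 9 → 4 → 10 → 1 → 2 → 7.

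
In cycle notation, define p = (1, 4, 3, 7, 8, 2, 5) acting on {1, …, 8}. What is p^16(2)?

2 lies in the 7-cycle (1, 4, 3, 7, 8, 2, 5).
Powers repeat with period 7 on this cycle, and 16 mod 7 = 2, so p^16(2) = p^2(2).
Stepping 2 places around the cycle: 2 → 5 → 1.

1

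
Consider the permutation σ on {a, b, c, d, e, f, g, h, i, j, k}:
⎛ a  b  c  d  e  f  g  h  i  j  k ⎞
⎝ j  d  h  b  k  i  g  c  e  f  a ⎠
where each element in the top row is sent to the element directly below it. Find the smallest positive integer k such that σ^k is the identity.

The disjoint-cycle form of σ has cycle lengths 6, 2, 2, 1.
Since disjoint cycles commute, ord(σ) = lcm(6, 2, 2) = 6.

6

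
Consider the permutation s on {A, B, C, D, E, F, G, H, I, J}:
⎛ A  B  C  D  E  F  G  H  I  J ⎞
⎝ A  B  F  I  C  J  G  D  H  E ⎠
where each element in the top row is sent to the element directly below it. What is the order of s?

12

The disjoint-cycle form of s has cycle lengths 4, 3, 1, 1, 1.
Since disjoint cycles commute, ord(s) = lcm(4, 3) = 12.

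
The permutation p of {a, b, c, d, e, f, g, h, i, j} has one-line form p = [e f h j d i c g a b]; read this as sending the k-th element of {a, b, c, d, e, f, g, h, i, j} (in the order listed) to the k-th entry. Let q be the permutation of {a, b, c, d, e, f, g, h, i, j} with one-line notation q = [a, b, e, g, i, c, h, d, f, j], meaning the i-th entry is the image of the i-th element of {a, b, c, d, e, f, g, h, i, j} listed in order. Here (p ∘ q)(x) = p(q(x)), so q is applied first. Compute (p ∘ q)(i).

First apply q: q(i) = f, then p(f) = i. Thus (p ∘ q)(i) = i.

i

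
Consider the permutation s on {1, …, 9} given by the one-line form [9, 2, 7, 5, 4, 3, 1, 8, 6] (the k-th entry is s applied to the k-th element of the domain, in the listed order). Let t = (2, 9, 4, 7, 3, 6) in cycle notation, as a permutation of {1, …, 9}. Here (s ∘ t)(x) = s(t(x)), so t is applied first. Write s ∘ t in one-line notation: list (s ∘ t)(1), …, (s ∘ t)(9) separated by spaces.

9 6 3 1 4 2 7 8 5

For each element, apply t then s: 1 → 1 → 9; 2 → 9 → 6; 3 → 6 → 3; 4 → 7 → 1; 5 → 5 → 4; 6 → 2 → 2; 7 → 3 → 7; 8 → 8 → 8; 9 → 4 → 5.
Collecting the images, s ∘ t = [9 6 3 1 4 2 7 8 5].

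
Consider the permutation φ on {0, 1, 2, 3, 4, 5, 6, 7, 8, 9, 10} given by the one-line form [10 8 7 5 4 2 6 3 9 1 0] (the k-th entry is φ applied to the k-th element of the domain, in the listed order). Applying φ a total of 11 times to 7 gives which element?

2

Tracing 7 → 3 → … returns to 7 after 4 steps, so 7 lies in a 4-cycle (2, 7, 3, 5).
On a 4-cycle, φ^4 is the identity, so φ^11 = φ^3 there (11 ≡ 3 mod 4).
Stepping 3 places around the cycle: 7 → 3 → 5 → 2.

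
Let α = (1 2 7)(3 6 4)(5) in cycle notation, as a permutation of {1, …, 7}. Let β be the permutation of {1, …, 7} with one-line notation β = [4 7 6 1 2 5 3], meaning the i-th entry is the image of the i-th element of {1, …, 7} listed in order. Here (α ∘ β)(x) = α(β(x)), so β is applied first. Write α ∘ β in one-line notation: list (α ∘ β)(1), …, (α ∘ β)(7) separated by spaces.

3 1 4 2 7 5 6

Chase each element through β then α: 1 → 4 → 3; 2 → 7 → 1; 3 → 6 → 4; 4 → 1 → 2; 5 → 2 → 7; 6 → 5 → 5; 7 → 3 → 6.
So α ∘ β in one-line form is 3 1 4 2 7 5 6.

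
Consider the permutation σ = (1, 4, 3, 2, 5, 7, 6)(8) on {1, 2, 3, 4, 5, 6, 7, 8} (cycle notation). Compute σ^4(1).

1 lies in the 7-cycle (1, 4, 3, 2, 5, 7, 6).
Stepping 4 places around the cycle: 1 → 4 → 3 → 2 → 5.

5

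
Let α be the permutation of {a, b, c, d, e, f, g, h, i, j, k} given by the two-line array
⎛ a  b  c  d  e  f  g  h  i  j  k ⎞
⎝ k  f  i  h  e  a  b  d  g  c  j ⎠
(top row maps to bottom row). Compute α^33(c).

Tracing c → i → … returns to c after 8 steps, so c lies in an 8-cycle (a, k, j, c, i, g, b, f).
Powers repeat with period 8 on this cycle, and 33 mod 8 = 1, so α^33(c) = α^1(c).
Advancing 1 step from c: c → i.

i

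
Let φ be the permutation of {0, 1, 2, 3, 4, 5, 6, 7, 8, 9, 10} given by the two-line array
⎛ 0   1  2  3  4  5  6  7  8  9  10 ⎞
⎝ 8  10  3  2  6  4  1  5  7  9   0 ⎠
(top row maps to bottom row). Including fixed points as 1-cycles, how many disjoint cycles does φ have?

3

The cycle decomposition is (0, 8, 7, 5, 4, 6, 1, 10)(2, 3)(9), which has 3 cycles (counting 1-cycles).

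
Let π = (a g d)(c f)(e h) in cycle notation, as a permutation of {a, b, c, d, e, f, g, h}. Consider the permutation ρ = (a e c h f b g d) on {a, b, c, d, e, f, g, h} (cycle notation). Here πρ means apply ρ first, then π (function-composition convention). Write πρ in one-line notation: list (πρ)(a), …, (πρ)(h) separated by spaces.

Chase each element through ρ then π: a → e → h; b → g → d; c → h → e; d → a → g; e → c → f; f → b → b; g → d → a; h → f → c.
So πρ in one-line form is h d e g f b a c.

h d e g f b a c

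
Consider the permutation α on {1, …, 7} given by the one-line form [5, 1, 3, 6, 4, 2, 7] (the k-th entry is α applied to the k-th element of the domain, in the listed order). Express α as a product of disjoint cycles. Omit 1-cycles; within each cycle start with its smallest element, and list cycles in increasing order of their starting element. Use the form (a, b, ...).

(1, 5, 4, 6, 2)

Iterating α from 1 gives 1 → 5 → 4 → 6 → 2 → 1; that is the 5-cycle (1, 5, 4, 6, 2).
Repeating from the next unused element and collecting all non-trivial cycles gives (1, 5, 4, 6, 2).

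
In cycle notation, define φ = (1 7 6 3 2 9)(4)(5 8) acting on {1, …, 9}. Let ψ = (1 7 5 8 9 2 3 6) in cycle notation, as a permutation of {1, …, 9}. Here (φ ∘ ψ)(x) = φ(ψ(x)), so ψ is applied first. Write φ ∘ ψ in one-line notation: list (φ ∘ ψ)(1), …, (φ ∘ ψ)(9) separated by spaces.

6 2 3 4 5 7 8 1 9

(φ ∘ ψ)(x) = φ(ψ(x)). Computing each image: φ(ψ(1)) = φ(7) = 6, φ(ψ(2)) = φ(3) = 2, φ(ψ(3)) = φ(6) = 3, φ(ψ(4)) = φ(4) = 4, φ(ψ(5)) = φ(8) = 5, φ(ψ(6)) = φ(1) = 7, φ(ψ(7)) = φ(5) = 8, φ(ψ(8)) = φ(9) = 1, φ(ψ(9)) = φ(2) = 9.
Hence φ ∘ ψ = [6 2 3 4 5 7 8 1 9].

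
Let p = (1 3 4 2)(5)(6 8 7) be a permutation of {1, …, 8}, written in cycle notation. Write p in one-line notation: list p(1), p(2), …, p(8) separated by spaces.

3 1 4 2 5 8 6 7

Reading each image from the cycles: 1↦3, 2↦1, 3↦4, 4↦2, 5↦5, 6↦8, 7↦6, 8↦7.
So the one-line form is 3 1 4 2 5 8 6 7.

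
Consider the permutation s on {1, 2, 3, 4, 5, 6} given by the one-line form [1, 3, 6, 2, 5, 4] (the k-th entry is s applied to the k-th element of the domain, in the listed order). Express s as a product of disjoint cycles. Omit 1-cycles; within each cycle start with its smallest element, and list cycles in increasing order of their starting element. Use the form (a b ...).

(2 3 6 4)

Start at 2 and follow images: 2 → 3 → 6 → 4 → 2, giving the cycle (2 3 6 4).
Continuing from each remaining unvisited element yields (2 3 6 4).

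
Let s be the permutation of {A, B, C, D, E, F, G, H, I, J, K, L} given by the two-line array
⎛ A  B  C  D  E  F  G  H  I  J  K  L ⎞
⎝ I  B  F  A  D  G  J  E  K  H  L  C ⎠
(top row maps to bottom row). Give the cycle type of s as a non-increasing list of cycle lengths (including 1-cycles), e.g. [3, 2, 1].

The disjoint cycles are (A, I, K, L, C, F, G, J, H, E, D)(B), with lengths 11, 1 in non-increasing order.

[11, 1]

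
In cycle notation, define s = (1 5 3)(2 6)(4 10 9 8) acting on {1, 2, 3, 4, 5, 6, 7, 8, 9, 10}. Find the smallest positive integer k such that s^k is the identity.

12

The cycle type of s is (4, 3, 2, 1).
The order of s is the least common multiple of its cycle lengths: lcm(4, 3, 2) = 12.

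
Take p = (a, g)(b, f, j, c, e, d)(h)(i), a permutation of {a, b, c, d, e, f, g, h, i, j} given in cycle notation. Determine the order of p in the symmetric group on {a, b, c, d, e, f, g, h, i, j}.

6

The disjoint cycles have lengths 6, 2, 1, 1.
The order is lcm(6, 2) = 6.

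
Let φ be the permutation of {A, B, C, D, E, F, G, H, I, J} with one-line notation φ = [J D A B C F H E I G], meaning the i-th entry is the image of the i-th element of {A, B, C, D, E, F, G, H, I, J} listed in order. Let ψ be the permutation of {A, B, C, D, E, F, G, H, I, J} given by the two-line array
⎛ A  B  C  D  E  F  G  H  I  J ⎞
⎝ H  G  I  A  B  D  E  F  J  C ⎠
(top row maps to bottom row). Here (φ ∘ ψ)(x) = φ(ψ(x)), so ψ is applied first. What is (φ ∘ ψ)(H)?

F

ψ(H) = F, then φ(F) = F; composing gives (φ ∘ ψ)(H) = F.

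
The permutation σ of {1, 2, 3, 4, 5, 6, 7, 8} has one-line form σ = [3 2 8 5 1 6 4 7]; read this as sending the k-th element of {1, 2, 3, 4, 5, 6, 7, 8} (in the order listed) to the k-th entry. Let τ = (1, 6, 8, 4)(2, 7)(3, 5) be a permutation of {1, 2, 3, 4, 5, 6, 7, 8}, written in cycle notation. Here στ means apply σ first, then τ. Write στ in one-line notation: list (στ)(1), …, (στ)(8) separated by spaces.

5 7 4 3 6 8 1 2

For each element, apply σ then τ: 1 → 3 → 5; 2 → 2 → 7; 3 → 8 → 4; 4 → 5 → 3; 5 → 1 → 6; 6 → 6 → 8; 7 → 4 → 1; 8 → 7 → 2.
So στ in one-line form is 5 7 4 3 6 8 1 2.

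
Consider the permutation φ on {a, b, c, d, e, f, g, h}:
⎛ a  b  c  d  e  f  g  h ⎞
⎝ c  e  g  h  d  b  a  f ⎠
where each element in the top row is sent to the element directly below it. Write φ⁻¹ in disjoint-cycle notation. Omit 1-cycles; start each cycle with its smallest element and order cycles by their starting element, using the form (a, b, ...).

(a, g, c)(b, f, h, d, e)

First write φ in disjoint cycles: (a, c, g)(b, e, d, h, f).
The inverse reverses every cycle; in canonical form, φ⁻¹ = (a, g, c)(b, f, h, d, e).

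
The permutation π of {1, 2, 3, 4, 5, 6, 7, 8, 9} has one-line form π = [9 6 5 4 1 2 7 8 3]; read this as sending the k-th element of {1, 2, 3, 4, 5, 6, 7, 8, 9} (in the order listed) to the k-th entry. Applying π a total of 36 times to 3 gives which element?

Tracing 3 → 5 → … returns to 3 after 4 steps, so 3 lies in a 4-cycle (1, 9, 3, 5).
On a 4-cycle, π^4 is the identity, so π^36 = π^0 there (36 ≡ 0 mod 4).
So π^36(3) = 3.

3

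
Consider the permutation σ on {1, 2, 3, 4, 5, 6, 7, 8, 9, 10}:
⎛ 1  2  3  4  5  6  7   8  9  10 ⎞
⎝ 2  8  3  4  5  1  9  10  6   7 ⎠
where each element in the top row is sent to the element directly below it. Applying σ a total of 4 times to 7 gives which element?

Tracing 7 → 9 → … returns to 7 after 7 steps, so 7 lies in a 7-cycle (1 2 8 10 7 9 6).
Advancing 4 steps from 7: 7 → 9 → 6 → 1 → 2.

2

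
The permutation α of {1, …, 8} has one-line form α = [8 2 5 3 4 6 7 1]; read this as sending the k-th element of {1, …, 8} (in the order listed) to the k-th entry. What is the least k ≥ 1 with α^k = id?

Writing α as disjoint cycles, the cycle lengths are 3, 2, 1, 1, 1.
The order is lcm(3, 2) = 6.

6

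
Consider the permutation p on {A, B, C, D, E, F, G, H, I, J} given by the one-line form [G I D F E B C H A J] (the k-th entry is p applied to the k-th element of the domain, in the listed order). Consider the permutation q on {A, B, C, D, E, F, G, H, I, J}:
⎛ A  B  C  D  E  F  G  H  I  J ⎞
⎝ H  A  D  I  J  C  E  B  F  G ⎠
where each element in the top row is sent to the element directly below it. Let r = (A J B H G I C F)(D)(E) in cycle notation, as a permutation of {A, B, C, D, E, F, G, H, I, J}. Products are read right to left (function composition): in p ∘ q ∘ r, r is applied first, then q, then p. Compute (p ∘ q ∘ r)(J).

G

Chase J: r(J) = B; q(B) = A; p(A) = G. Hence (p ∘ q ∘ r)(J) = G.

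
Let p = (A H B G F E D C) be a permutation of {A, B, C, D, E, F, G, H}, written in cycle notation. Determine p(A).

H

Within (A H B G F E D C), A ↦ H.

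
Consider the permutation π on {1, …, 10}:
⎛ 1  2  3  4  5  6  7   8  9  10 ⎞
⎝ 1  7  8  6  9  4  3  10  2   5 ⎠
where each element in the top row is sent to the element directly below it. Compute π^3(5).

Tracing 5 → 9 → … returns to 5 after 7 steps, so 5 lies in a 7-cycle (2 7 3 8 10 5 9).
Advancing 3 steps from 5: 5 → 9 → 2 → 7.

7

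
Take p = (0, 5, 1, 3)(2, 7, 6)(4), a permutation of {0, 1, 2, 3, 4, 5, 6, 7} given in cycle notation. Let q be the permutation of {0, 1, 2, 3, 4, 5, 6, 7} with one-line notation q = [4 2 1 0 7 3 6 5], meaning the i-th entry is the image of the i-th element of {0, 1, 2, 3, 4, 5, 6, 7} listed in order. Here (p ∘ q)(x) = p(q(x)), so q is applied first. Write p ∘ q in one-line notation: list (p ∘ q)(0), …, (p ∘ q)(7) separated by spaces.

(p ∘ q)(x) = p(q(x)). Computing each image: p(q(0)) = p(4) = 4, p(q(1)) = p(2) = 7, p(q(2)) = p(1) = 3, p(q(3)) = p(0) = 5, p(q(4)) = p(7) = 6, p(q(5)) = p(3) = 0, p(q(6)) = p(6) = 2, p(q(7)) = p(5) = 1.
Hence p ∘ q = [4 7 3 5 6 0 2 1].

4 7 3 5 6 0 2 1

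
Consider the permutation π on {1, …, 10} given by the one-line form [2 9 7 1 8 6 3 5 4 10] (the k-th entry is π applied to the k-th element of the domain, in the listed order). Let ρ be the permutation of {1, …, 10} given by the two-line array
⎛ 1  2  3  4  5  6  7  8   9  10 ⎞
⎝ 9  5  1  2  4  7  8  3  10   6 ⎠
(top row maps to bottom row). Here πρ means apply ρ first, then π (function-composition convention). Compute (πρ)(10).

6

(πρ)(10) = π(ρ(10)). ρ(10) = 6, then π(6) = 6. So (πρ)(10) = 6.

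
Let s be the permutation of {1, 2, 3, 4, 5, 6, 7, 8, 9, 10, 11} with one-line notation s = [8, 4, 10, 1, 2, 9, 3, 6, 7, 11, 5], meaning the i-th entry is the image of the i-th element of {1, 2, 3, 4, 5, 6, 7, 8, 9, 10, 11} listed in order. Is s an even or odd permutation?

even

In disjoint-cycle form the cycle lengths are 11.
A cycle is odd iff its length is even; s has 0 even-length cycles, so sgn(s) = (−1)^0 and s is even.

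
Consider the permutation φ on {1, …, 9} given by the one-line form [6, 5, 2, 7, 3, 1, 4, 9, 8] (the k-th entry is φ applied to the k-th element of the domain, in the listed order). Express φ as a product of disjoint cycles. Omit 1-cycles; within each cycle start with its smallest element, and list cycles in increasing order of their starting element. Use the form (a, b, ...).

(1, 6)(2, 5, 3)(4, 7)(8, 9)

Iterating φ from 1 gives 1 → 6 → 1; that is the 2-cycle (1, 6).
Repeating from the next unused element and collecting all non-trivial cycles gives (1, 6)(2, 5, 3)(4, 7)(8, 9).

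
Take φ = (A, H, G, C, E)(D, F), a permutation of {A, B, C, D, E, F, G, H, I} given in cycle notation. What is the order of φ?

The cycle type of φ is (5, 2, 1, 1).
Since disjoint cycles commute, ord(φ) = lcm(5, 2) = 10.

10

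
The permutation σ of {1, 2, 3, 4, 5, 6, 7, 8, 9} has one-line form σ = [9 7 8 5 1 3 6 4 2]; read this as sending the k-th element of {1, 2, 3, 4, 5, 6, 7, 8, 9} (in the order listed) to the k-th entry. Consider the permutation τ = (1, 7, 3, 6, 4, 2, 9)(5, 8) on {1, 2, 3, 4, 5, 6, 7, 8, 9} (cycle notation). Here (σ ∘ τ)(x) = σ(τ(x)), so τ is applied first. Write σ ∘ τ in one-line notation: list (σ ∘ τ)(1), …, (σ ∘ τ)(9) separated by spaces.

(σ ∘ τ)(x) = σ(τ(x)). Computing each image: σ(τ(1)) = σ(7) = 6, σ(τ(2)) = σ(9) = 2, σ(τ(3)) = σ(6) = 3, σ(τ(4)) = σ(2) = 7, σ(τ(5)) = σ(8) = 4, σ(τ(6)) = σ(4) = 5, σ(τ(7)) = σ(3) = 8, σ(τ(8)) = σ(5) = 1, σ(τ(9)) = σ(1) = 9.
Hence σ ∘ τ = [6 2 3 7 4 5 8 1 9].

6 2 3 7 4 5 8 1 9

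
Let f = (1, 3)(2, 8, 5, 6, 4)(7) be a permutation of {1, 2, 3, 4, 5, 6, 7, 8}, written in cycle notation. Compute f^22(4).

8

4 lies in the 5-cycle (2, 8, 5, 6, 4).
Since the cycle has length 5, f^22 acts on it the same as f^2 (22 mod 5 = 2).
Advancing 2 steps from 4: 4 → 2 → 8.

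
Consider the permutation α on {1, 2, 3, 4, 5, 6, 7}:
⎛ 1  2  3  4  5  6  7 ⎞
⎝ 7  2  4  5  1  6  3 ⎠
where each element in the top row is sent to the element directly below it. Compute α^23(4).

7

Tracing 4 → 5 → … returns to 4 after 5 steps, so 4 lies in a 5-cycle (1, 7, 3, 4, 5).
Since the cycle has length 5, α^23 acts on it the same as α^3 (23 mod 5 = 3).
Stepping 3 places around the cycle: 4 → 5 → 1 → 7.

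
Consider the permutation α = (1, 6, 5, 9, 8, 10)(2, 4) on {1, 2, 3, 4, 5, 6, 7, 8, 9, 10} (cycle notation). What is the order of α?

The disjoint cycles have lengths 6, 2, 1, 1.
Since disjoint cycles commute, ord(α) = lcm(6, 2) = 6.

6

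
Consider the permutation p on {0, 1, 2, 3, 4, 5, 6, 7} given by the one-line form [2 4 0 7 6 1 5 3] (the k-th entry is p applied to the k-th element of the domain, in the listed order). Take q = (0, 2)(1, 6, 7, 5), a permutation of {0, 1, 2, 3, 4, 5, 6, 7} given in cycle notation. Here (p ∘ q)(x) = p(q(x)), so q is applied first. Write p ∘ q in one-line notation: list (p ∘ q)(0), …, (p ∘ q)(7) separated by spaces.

0 5 2 7 6 4 3 1

(p ∘ q)(x) = p(q(x)). Computing each image: p(q(0)) = p(2) = 0, p(q(1)) = p(6) = 5, p(q(2)) = p(0) = 2, p(q(3)) = p(3) = 7, p(q(4)) = p(4) = 6, p(q(5)) = p(1) = 4, p(q(6)) = p(7) = 3, p(q(7)) = p(5) = 1.
Hence p ∘ q = [0 5 2 7 6 4 3 1].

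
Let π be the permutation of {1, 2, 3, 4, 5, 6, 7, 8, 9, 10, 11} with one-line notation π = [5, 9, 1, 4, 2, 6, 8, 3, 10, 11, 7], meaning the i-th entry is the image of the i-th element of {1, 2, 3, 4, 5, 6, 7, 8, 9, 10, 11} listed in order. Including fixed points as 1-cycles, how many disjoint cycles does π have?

3

The cycle decomposition is (1, 5, 2, 9, 10, 11, 7, 8, 3)(4)(6), which has 3 cycles (counting 1-cycles).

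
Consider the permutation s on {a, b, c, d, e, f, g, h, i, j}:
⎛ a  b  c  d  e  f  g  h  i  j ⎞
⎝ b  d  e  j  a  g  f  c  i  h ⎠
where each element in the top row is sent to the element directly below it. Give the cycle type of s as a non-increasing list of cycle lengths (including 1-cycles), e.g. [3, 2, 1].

[7, 2, 1]

The disjoint cycles are (a, b, d, j, h, c, e)(f, g)(i), with lengths 7, 2, 1 in non-increasing order.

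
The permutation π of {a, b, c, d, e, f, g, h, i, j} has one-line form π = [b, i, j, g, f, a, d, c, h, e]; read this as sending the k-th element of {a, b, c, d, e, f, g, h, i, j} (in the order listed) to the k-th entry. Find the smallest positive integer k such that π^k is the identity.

The disjoint-cycle form of π has cycle lengths 8, 2.
The order of π is the least common multiple of its cycle lengths: lcm(8, 2) = 8.

8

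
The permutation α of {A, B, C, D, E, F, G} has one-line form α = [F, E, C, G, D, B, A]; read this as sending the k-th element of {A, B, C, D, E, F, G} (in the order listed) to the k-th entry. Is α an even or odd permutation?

odd

In disjoint-cycle form the cycle lengths are 6, 1.
A cycle is odd iff its length is even; α has 1 even-length cycle, so sgn(α) = (−1)^1 and α is odd.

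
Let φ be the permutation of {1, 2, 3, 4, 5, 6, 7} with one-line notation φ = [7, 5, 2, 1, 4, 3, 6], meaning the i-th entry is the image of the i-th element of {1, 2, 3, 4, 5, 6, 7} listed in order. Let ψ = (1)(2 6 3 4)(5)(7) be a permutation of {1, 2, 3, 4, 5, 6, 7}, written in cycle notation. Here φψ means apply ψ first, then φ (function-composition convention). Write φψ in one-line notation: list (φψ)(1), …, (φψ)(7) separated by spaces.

For each element, apply ψ then φ: 1 → 1 → 7; 2 → 6 → 3; 3 → 4 → 1; 4 → 2 → 5; 5 → 5 → 4; 6 → 3 → 2; 7 → 7 → 6.
Collecting the images, φψ = [7 3 1 5 4 2 6].

7 3 1 5 4 2 6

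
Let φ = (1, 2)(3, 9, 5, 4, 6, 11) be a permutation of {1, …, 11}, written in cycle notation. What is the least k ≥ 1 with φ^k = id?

The disjoint cycles have lengths 6, 2, 1, 1, 1.
The order is lcm(6, 2) = 6.

6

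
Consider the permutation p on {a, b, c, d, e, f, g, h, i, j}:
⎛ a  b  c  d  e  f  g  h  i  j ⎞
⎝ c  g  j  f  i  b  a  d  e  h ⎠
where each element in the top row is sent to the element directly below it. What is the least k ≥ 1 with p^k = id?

8

Writing p as disjoint cycles, the cycle lengths are 8, 2.
Since disjoint cycles commute, ord(p) = lcm(8, 2) = 8.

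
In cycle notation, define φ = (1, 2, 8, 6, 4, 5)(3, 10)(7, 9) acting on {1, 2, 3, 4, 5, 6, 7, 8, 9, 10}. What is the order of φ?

The disjoint cycles have lengths 6, 2, 2.
The order is lcm(6, 2, 2) = 6.

6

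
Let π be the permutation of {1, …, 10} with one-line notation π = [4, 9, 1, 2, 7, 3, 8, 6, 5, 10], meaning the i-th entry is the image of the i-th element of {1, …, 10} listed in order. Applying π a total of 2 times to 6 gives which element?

Tracing 6 → 3 → … returns to 6 after 9 steps, so 6 lies in a 9-cycle (1 4 2 9 5 7 8 6 3).
Stepping 2 places around the cycle: 6 → 3 → 1.

1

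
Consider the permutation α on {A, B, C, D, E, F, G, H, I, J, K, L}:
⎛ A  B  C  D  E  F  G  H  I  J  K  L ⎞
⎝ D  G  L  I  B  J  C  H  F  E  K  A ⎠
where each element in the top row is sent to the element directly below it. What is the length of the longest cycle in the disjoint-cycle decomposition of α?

Decomposing into disjoint cycles gives (A, D, I, F, J, E, B, G, C, L); the longest has length 10.

10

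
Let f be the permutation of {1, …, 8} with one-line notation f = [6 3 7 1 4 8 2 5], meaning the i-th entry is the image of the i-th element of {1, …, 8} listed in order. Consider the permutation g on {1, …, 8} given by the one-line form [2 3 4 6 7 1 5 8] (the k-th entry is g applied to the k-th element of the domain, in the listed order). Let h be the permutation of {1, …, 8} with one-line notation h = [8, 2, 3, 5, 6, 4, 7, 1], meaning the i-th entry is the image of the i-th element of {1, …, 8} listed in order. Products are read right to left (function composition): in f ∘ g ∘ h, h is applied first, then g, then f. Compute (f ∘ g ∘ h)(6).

8

(f ∘ g ∘ h)(6) = f(g(h(6))). h(6) = 4, then g(4) = 6, then f(6) = 8, so the result is 8.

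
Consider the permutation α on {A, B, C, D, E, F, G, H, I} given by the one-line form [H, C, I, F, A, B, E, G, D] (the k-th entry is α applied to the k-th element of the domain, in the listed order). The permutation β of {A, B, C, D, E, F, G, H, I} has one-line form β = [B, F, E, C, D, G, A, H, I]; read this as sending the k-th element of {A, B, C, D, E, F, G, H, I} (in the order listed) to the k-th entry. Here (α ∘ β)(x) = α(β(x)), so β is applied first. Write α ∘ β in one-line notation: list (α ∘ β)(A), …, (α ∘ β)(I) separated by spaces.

Chase each element through β then α: A → B → C; B → F → B; C → E → A; D → C → I; E → D → F; F → G → E; G → A → H; H → H → G; I → I → D.
Collecting the images, α ∘ β = [C B A I F E H G D].

C B A I F E H G D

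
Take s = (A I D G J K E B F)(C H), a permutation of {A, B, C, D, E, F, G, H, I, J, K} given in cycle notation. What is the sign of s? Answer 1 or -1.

The cycle lengths are 9, 2.
A cycle is odd iff its length is even; s has 1 even-length cycle, so sgn(s) = (−1)^1 and s is odd.

-1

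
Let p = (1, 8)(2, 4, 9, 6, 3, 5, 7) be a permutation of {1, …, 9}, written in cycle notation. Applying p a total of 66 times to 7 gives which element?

7 lies in the 7-cycle (2, 4, 9, 6, 3, 5, 7).
On a 7-cycle, p^7 is the identity, so p^66 = p^3 there (66 ≡ 3 mod 7).
Advancing 3 steps from 7: 7 → 2 → 4 → 9.

9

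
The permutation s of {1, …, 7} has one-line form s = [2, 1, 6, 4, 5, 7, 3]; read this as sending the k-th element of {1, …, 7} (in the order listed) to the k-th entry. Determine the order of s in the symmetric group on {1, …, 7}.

The disjoint-cycle form of s has cycle lengths 3, 2, 1, 1.
The order of s is the least common multiple of its cycle lengths: lcm(3, 2) = 6.

6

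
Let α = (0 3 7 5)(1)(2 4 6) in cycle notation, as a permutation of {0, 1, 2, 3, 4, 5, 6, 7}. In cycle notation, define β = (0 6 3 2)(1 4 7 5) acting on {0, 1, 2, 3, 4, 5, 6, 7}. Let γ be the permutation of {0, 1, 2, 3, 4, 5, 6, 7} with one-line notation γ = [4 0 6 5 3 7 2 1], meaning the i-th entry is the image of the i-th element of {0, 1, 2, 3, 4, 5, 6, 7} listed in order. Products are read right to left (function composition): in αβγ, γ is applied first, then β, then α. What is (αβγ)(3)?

1

(αβγ)(3) = α(β(γ(3))). γ(3) = 5, then β(5) = 1, then α(1) = 1, so the result is 1.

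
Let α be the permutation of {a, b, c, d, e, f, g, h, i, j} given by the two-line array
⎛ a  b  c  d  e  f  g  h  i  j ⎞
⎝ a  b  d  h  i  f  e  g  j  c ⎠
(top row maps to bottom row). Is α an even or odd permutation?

In disjoint-cycle form the cycle lengths are 7, 1, 1, 1.
A cycle is odd iff its length is even; α has 0 even-length cycles, so sgn(α) = (−1)^0 and α is even.

even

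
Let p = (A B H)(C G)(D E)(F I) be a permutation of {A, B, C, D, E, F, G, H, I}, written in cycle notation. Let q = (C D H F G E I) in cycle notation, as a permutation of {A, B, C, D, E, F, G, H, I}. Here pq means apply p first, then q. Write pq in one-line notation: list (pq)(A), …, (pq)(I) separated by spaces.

For each element, apply p then q: A → B → B; B → H → F; C → G → E; D → E → I; E → D → H; F → I → C; G → C → D; H → A → A; I → F → G.
So pq in one-line form is B F E I H C D A G.

B F E I H C D A G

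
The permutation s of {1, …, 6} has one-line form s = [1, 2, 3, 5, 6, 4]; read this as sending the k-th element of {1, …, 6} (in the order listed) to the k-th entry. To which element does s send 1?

1 is element number 1 of the domain, and entry number 1 of the one-line form is 1, so s(1) = 1.

1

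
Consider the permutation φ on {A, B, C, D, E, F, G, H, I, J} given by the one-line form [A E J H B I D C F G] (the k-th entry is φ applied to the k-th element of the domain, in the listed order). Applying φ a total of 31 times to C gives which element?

Tracing C → J → … returns to C after 5 steps, so C lies in a 5-cycle (C J G D H).
Powers repeat with period 5 on this cycle, and 31 mod 5 = 1, so φ^31(C) = φ^1(C).
Advancing 1 step from C: C → J.

J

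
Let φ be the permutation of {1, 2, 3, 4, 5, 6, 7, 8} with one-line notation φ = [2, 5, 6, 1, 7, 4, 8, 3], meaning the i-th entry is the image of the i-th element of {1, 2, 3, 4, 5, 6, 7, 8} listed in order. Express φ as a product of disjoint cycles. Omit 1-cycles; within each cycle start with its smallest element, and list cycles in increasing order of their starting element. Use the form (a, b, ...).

(1, 2, 5, 7, 8, 3, 6, 4)

Iterating φ from 1 gives 1 → 2 → 5 → 7 → 8 → 3 → 6 → 4 → 1; that is the 8-cycle (1, 2, 5, 7, 8, 3, 6, 4).
Continuing from each remaining unvisited element yields (1, 2, 5, 7, 8, 3, 6, 4).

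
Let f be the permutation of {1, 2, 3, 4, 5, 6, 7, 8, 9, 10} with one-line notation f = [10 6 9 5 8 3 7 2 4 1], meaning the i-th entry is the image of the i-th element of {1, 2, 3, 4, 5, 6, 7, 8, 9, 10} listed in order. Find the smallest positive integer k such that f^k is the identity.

14

Writing f as disjoint cycles, the cycle lengths are 7, 2, 1.
The order of f is the least common multiple of its cycle lengths: lcm(7, 2) = 14.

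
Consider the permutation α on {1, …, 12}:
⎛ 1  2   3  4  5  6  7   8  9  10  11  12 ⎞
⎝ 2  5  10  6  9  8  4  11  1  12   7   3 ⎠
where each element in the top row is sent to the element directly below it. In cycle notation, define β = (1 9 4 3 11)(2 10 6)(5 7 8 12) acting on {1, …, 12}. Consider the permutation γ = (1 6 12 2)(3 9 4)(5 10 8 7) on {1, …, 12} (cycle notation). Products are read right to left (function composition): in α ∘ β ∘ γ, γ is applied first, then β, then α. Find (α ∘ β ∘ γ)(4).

7

(α ∘ β ∘ γ)(4) = α(β(γ(4))). γ(4) = 3, then β(3) = 11, then α(11) = 7, so the result is 7.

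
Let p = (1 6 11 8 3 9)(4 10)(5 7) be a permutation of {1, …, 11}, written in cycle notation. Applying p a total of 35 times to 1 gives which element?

1 lies in the 6-cycle (1 6 11 8 3 9).
Powers repeat with period 6 on this cycle, and 35 mod 6 = 5, so p^35(1) = p^5(1).
Stepping 5 places around the cycle: 1 → 6 → 11 → 8 → 3 → 9.

9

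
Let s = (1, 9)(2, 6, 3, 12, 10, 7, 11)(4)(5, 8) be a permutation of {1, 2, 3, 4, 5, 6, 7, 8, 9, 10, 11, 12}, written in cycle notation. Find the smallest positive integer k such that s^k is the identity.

The disjoint cycles have lengths 7, 2, 2, 1.
The order is lcm(7, 2, 2) = 14.

14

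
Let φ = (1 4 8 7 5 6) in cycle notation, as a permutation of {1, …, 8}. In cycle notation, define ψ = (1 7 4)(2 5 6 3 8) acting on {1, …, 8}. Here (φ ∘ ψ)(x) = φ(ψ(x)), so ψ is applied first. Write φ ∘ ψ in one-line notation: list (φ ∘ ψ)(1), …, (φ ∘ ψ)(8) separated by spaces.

(φ ∘ ψ)(x) = φ(ψ(x)). Computing each image: φ(ψ(1)) = φ(7) = 5, φ(ψ(2)) = φ(5) = 6, φ(ψ(3)) = φ(8) = 7, φ(ψ(4)) = φ(1) = 4, φ(ψ(5)) = φ(6) = 1, φ(ψ(6)) = φ(3) = 3, φ(ψ(7)) = φ(4) = 8, φ(ψ(8)) = φ(2) = 2.
Hence φ ∘ ψ = [5 6 7 4 1 3 8 2].

5 6 7 4 1 3 8 2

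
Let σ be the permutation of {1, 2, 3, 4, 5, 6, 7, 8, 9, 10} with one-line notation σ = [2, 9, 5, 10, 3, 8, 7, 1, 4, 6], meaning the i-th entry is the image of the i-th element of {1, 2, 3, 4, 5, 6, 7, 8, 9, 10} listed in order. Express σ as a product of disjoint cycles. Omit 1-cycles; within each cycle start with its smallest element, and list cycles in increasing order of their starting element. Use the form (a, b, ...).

Iterating σ from 1 gives 1 → 2 → 9 → 4 → 10 → 6 → 8 → 1; that is the 7-cycle (1, 2, 9, 4, 10, 6, 8).
Continuing from each remaining unvisited element yields (1, 2, 9, 4, 10, 6, 8)(3, 5).

(1, 2, 9, 4, 10, 6, 8)(3, 5)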